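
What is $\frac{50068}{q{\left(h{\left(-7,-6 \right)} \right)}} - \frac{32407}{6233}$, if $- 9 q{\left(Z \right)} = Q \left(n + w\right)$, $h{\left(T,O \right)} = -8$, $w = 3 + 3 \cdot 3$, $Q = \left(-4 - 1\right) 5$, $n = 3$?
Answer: $\frac{40529159}{33875} \approx 1196.4$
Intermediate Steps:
$Q = -25$ ($Q = \left(-5\right) 5 = -25$)
$w = 12$ ($w = 3 + 9 = 12$)
$q{\left(Z \right)} = \frac{125}{3}$ ($q{\left(Z \right)} = - \frac{\left(-25\right) \left(3 + 12\right)}{9} = - \frac{\left(-25\right) 15}{9} = \left(- \frac{1}{9}\right) \left(-375\right) = \frac{125}{3}$)
$\frac{50068}{q{\left(h{\left(-7,-6 \right)} \right)}} - \frac{32407}{6233} = \frac{50068}{\frac{125}{3}} - \frac{32407}{6233} = 50068 \cdot \frac{3}{125} - \frac{1409}{271} = \frac{150204}{125} - \frac{1409}{271} = \frac{40529159}{33875}$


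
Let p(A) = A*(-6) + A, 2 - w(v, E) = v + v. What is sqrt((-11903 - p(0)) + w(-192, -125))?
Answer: I*sqrt(11517) ≈ 107.32*I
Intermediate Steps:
w(v, E) = 2 - 2*v (w(v, E) = 2 - (v + v) = 2 - 2*v)
p(A) = -5*A (p(A) = -6*A + A = -5*A)
sqrt((-11903 - p(0)) + w(-192, -125)) = sqrt((-11903 - (-5)*0) + (2 - 2*(-192))) = sqrt((-11903 - 1*0) + (2 + 384)) = sqrt((-11903 + 0) + 386) = sqrt(-11903 + 386) = sqrt(-11517) = I*sqrt(11517)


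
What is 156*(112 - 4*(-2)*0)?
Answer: 17472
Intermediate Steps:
156*(112 - 4*(-2)*0) = 156*(112 + 8*0) = 156*(112 + 0) = 156*112 = 17472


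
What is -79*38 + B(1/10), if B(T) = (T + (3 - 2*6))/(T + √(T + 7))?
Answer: -2128329/709 - 89*√710/709 ≈ -3005.2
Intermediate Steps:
B(T) = (-9 + T)/(T + √(7 + T)) (B(T) = (T + (3 - 12))/(T + √(7 + T)) = (T - 9)/(T + √(7 + T)) = (-9 + T)/(T + √(7 + T)))
-79*38 + B(1/10) = -79*38 + (-9 + 1/10)/(1/10 + √(7 + 1/10)) = -3002 + (-9 + ⅒)/(⅒ + √(7 + ⅒)) = -3002 - 89/10/(⅒ + √(71/10)) = -3002 - 89/10/(⅒ + √710/10) = -3002 - 89/(10*(⅒ + √710/10))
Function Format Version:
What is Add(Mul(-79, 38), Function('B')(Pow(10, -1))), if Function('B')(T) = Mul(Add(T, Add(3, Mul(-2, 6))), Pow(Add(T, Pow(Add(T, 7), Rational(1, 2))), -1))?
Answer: Add(Rational(-2128329, 709), Mul(Rational(-89, 709), Pow(710, Rational(1, 2)))) ≈ -3005.2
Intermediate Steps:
Function('B')(T) = Mul(Pow(Add(T, Pow(Add(7, T), Rational(1, 2))), -1), Add(-9, T)) (Function('B')(T) = Mul(Add(T, Add(3, -12)), Pow(Add(T, Pow(Add(7, T), Rational(1, 2))), -1)) = Mul(Add(T, -9), Pow(Add(T, Pow(Add(7, T), Rational(1, 2))), -1)) = Mul(Add(-9, T), Pow(Add(T, Pow(Add(7, T), Rational(1, 2))), -1)) = Mul(Pow(Add(T, Pow(Add(7, T), Rational(1, 2))), -1), Add(-9, T)))
Add(Mul(-79, 38), Function('B')(Pow(10, -1))) = Add(Mul(-79, 38), Mul(Pow(Add(Pow(10, -1), Pow(Add(7, Pow(10, -1)), Rational(1, 2))), -1), Add(-9, Pow(10, -1)))) = Add(-3002, Mul(Pow(Add(Rational(1, 10), Pow(Add(7, Rational(1, 10)), Rational(1, 2))), -1), Add(-9, Rational(1, 10)))) = Add(-3002, Mul(Pow(Add(Rational(1, 10), Pow(Rational(71, 10), Rational(1, 2))), -1), Rational(-89, 10))) = Add(-3002, Mul(Pow(Add(Rational(1, 10), Mul(Rational(1, 10), Pow(710, Rational(1, 2)))), -1), Rational(-89, 10))) = Add(-3002, Mul(Rational(-89, 10), Pow(Add(Rational(1, 10), Mul(Rational(1, 10), Pow(710, Rational(1, 2)))), -1)))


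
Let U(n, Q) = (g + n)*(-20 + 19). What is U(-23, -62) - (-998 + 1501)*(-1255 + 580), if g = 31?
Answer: 339517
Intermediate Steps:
U(n, Q) = -31 - n (U(n, Q) = (31 + n)*(-20 + 19) = (31 + n)*(-1) = -31 - n)
U(-23, -62) - (-998 + 1501)*(-1255 + 580) = (-31 - 1*(-23)) - (-998 + 1501)*(-1255 + 580) = (-31 + 23) - 503*(-675) = -8 - 1*(-339525) = -8 + 339525 = 339517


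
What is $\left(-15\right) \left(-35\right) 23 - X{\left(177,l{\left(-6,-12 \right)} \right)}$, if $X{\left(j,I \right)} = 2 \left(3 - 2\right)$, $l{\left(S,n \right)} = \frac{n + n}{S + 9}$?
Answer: $12073$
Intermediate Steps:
$l{\left(S,n \right)} = \frac{2 n}{9 + S}$
$X{\left(j,I \right)} = 2$ ($X{\left(j,I \right)} = 2 \cdot 1 = 2$)
$\left(-15\right) \left(-35\right) 23 - X{\left(177,l{\left(-6,-12 \right)} \right)} = \left(-15\right) \left(-35\right) 23 - 2 = 525 \cdot 23 - 2 = 12075 - 2 = 12073$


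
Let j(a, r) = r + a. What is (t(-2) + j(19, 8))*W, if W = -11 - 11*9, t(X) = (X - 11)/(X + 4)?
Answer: -2255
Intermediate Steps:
j(a, r) = a + r
t(X) = (-11 + X)/(4 + X)
W = -110 (W = -11 - 99 = -110)
(t(-2) + j(19, 8))*W = ((-11 - 2)/(4 - 2) + (19 + 8))*(-110) = (-13/2 + 27)*(-110) = (41/2)*(-110) = -2255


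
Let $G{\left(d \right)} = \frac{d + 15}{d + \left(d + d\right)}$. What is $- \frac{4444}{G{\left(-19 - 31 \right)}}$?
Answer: $- \frac{133320}{7} \approx -19046.0$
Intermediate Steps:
$G{\left(d \right)} = \frac{15 + d}{3 d}$ ($G{\left(d \right)} = \frac{15 + d}{d + 2 d} = \frac{15 + d}{3 d}$)
$- \frac{4444}{G{\left(-19 - 31 \right)}} = - \frac{4444}{\frac{1}{3} \frac{1}{-19 - 31} \left(15 - 50\right)} = - \frac{4444}{\frac{1}{3} \frac{1}{-50} \left(15 - 50\right)} = - \frac{4444}{\frac{1}{3} \left(- \frac{1}{50}\right) \left(-35\right)} = - \frac{4444}{\frac{7}{30}} = \left(-4444\right) \frac{30}{7} = - \frac{133320}{7}$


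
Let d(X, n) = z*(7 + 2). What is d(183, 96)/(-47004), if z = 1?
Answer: -3/15668 ≈ -0.00019147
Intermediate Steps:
d(X, n) = 9 (d(X, n) = 1*(7 + 2) = 1*9 = 9)
d(183, 96)/(-47004) = 9/(-47004) = 9*(-1/47004) = -3/15668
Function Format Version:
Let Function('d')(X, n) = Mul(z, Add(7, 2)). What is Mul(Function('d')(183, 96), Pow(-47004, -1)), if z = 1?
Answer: Rational(-3, 15668) ≈ -0.00019147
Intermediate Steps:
Function('d')(X, n) = 9 (Function('d')(X, n) = Mul(1, Add(7, 2)) = Mul(1, 9) = 9)
Mul(Function('d')(183, 96), Pow(-47004, -1)) = Mul(9, Pow(-47004, -1)) = Mul(9, Rational(-1, 47004)) = Rational(-3, 15668)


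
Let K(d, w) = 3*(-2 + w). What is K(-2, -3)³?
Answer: -3375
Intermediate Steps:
K(d, w) = -6 + 3*w
K(-2, -3)³ = (-6 + 3*(-3))³ = (-6 - 9)³ = (-15)³ = -3375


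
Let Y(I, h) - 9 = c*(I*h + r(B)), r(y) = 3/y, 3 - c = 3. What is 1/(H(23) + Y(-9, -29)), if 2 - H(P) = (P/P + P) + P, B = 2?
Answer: -1/36 ≈ -0.027778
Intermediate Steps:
c = 0 (c = 3 - 1*3 = 3 - 3 = 0)
H(P) = 1 - 2*P (H(P) = 2 - ((P/P + P) + P) = 2 - ((1 + P) + P) = 2 - (1 + 2*P) = 2 + (-1 - 2*P) = 1 - 2*P)
Y(I, h) = 9 (Y(I, h) = 9 + 0*(I*h + 3/2) = 9 + 0*(3/2 + I*h) = 9 + 0 = 9)
1/(H(23) + Y(-9, -29)) = 1/((1 - 2*23) + 9) = 1/((1 - 46) + 9) = 1/(-45 + 9) = 1/(-36) = -1/36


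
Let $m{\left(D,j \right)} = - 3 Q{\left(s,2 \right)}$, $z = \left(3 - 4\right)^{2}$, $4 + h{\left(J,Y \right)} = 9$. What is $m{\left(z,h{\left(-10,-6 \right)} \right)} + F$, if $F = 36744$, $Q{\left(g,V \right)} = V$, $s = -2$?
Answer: $36738$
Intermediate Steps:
$h{\left(J,Y \right)} = 5$ ($h{\left(J,Y \right)} = -4 + 9 = 5$)
$z = 1$ ($z = \left(-1\right)^{2} = 1$)
$m{\left(D,j \right)} = -6$ ($m{\left(D,j \right)} = \left(-3\right) 2 = -6$)
$m{\left(z,h{\left(-10,-6 \right)} \right)} + F = -6 + 36744 = 36738$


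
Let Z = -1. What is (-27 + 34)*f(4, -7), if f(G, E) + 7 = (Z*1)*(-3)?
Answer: -28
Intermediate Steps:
f(G, E) = -4 (f(G, E) = -7 - 1*1*(-3) = -7 - 1*(-3) = -7 + 3 = -4)
(-27 + 34)*f(4, -7) = (-27 + 34)*(-4) = 7*(-4) = -28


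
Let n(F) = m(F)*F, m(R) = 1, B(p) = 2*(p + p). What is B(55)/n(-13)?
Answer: -220/13 ≈ -16.923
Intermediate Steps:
B(p) = 4*p (B(p) = 2*(2*p) = 4*p)
n(F) = F (n(F) = 1*F = F)
B(55)/n(-13) = (4*55)/(-13) = 220*(-1/13) = -220/13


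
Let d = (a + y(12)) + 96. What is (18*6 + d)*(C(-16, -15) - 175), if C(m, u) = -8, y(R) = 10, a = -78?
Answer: -24888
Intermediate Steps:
d = 28 (d = (-78 + 10) + 96 = -68 + 96 = 28)
(18*6 + d)*(C(-16, -15) - 175) = (18*6 + 28)*(-8 - 175) = (108 + 28)*(-183) = 136*(-183) = -24888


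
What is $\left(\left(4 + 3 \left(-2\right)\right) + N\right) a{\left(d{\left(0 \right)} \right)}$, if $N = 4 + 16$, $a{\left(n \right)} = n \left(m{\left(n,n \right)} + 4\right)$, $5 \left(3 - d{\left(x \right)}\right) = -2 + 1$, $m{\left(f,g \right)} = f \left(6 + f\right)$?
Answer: $\frac{240768}{125} \approx 1926.1$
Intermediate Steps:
$d{\left(x \right)} = \frac{16}{5}$ ($d{\left(x \right)} = 3 - \frac{-2 + 1}{5} = 3 - - \frac{1}{5} = 3 + \frac{1}{5} = \frac{16}{5}$)
$a{\left(n \right)} = n \left(4 + n \left(6 + n\right)\right)$ ($a{\left(n \right)} = n \left(n \left(6 + n\right) + 4\right) = n \left(4 + n \left(6 + n\right)\right)$)
$N = 20$
$\left(\left(4 + 3 \left(-2\right)\right) + N\right) a{\left(d{\left(0 \right)} \right)} = \left(\left(4 + 3 \left(-2\right)\right) + 20\right) \frac{16 \left(4 + \frac{16 \left(6 + \frac{16}{5}\right)}{5}\right)}{5} = \left(\left(4 - 6\right) + 20\right) \frac{16 \left(4 + \frac{16}{5} \cdot \frac{46}{5}\right)}{5} = \left(-2 + 20\right) \frac{16 \left(4 + \frac{736}{25}\right)}{5} = 18 \cdot \frac{16}{5} \cdot \frac{836}{25} = 18 \cdot \frac{13376}{125} = \frac{240768}{125}$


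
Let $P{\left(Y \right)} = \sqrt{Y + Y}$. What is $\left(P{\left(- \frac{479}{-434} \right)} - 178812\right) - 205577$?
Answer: $-384389 + \frac{\sqrt{103943}}{217} \approx -3.8439 \cdot 10^{5}$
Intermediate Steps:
$P{\left(Y \right)} = \sqrt{2} \sqrt{Y}$ ($P{\left(Y \right)} = \sqrt{2 Y} = \sqrt{2} \sqrt{Y}$)
$\left(P{\left(- \frac{479}{-434} \right)} - 178812\right) - 205577 = \left(\sqrt{2} \sqrt{- \frac{479}{-434}} - 178812\right) - 205577 = \left(\sqrt{2} \sqrt{\left(-479\right) \left(- \frac{1}{434}\right)} - 178812\right) - 205577 = \left(\sqrt{2} \sqrt{\frac{479}{434}} - 178812\right) - 205577 = \left(\sqrt{2} \frac{\sqrt{207886}}{434} - 178812\right) - 205577 = \left(\frac{\sqrt{103943}}{217} - 178812\right) - 205577 = \left(-178812 + \frac{\sqrt{103943}}{217}\right) - 205577 = -384389 + \frac{\sqrt{103943}}{217}$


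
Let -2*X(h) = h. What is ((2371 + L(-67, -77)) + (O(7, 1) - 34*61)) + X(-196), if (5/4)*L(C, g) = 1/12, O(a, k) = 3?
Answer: 5971/15 ≈ 398.07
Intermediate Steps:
X(h) = -h/2
L(C, g) = 1/15 (L(C, g) = (⅘)/12 = (⅘)*(1/12) = 1/15)
((2371 + L(-67, -77)) + (O(7, 1) - 34*61)) + X(-196) = ((2371 + 1/15) + (3 - 34*61)) - ½*(-196) = (35566/15 + (3 - 2074)) + 98 = (35566/15 - 2071) + 98 = 4501/15 + 98 = 5971/15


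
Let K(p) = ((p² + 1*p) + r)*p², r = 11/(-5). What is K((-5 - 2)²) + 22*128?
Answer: 29399919/5 ≈ 5.8800e+6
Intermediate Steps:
r = -11/5 (r = 11*(-⅕) = -11/5 ≈ -2.2000)
K(p) = p²*(-11/5 + p + p²) (K(p) = ((p² + 1*p) - 11/5)*p² = ((p² + p) - 11/5)*p² = ((p + p²) - 11/5)*p² = (-11/5 + p + p²)*p² = p²*(-11/5 + p + p²))
K((-5 - 2)²) + 22*128 = ((-5 - 2)²)²*(-11/5 + (-5 - 2)² + ((-5 - 2)²)²) + 22*128 = ((-7)²)²*(-11/5 + (-7)² + ((-7)²)²) + 2816 = 49²*(-11/5 + 49 + 49²) + 2816 = 2401*(-11/5 + 49 + 2401) + 2816 = 2401*(12239/5) + 2816 = 29385839/5 + 2816 = 29399919/5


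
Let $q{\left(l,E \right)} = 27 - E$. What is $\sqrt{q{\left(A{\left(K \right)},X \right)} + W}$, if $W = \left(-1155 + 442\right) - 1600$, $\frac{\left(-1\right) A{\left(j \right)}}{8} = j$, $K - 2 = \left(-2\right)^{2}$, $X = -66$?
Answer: $2 i \sqrt{555} \approx 47.117 i$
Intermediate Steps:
$K = 6$ ($K = 2 + \left(-2\right)^{2} = 2 + 4 = 6$)
$A{\left(j \right)} = - 8 j$
$W = -2313$ ($W = -713 - 1600 = -2313$)
$\sqrt{q{\left(A{\left(K \right)},X \right)} + W} = \sqrt{\left(27 - -66\right) - 2313} = \sqrt{\left(27 + 66\right) - 2313} = \sqrt{93 - 2313} = \sqrt{-2220} = 2 i \sqrt{555}$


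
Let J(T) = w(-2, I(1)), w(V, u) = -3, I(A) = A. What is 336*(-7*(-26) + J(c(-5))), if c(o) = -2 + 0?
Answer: 60144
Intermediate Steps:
c(o) = -2
J(T) = -3
336*(-7*(-26) + J(c(-5))) = 336*(-7*(-26) - 3) = 336*(182 - 3) = 336*179 = 60144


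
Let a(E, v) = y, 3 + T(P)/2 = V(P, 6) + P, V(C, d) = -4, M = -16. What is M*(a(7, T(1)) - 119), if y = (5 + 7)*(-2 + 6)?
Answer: 1136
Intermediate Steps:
y = 48 (y = 12*4 = 48)
T(P) = -14 + 2*P (T(P) = -6 + 2*(-4 + P) = -6 + (-8 + 2*P) = -14 + 2*P)
a(E, v) = 48
M*(a(7, T(1)) - 119) = -16*(48 - 119) = -16*(-71) = 1136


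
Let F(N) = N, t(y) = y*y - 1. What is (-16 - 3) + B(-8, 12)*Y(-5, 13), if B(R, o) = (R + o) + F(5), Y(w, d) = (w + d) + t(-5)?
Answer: 269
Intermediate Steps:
t(y) = -1 + y² (t(y) = y² - 1 = -1 + y²)
Y(w, d) = 24 + d + w (Y(w, d) = (w + d) + (-1 + (-5)²) = (d + w) + (-1 + 25) = (d + w) + 24 = 24 + d + w)
B(R, o) = 5 + R + o (B(R, o) = (R + o) + 5 = 5 + R + o)
(-16 - 3) + B(-8, 12)*Y(-5, 13) = (-16 - 3) + (5 - 8 + 12)*(24 + 13 - 5) = -19 + 9*32 = -19 + 288 = 269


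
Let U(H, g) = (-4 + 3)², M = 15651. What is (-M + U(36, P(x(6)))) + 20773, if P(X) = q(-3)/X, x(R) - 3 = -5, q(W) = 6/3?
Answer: 5123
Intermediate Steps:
q(W) = 2 (q(W) = 6*(⅓) = 2)
x(R) = -2 (x(R) = 3 - 5 = -2)
P(X) = 2/X
U(H, g) = 1 (U(H, g) = (-1)² = 1)
(-M + U(36, P(x(6)))) + 20773 = (-1*15651 + 1) + 20773 = (-15651 + 1) + 20773 = -15650 + 20773 = 5123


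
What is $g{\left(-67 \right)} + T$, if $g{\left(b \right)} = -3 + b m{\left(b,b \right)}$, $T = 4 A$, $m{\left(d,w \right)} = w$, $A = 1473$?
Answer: $10378$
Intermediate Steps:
$T = 5892$ ($T = 4 \cdot 1473 = 5892$)
$g{\left(b \right)} = -3 + b^{2}$ ($g{\left(b \right)} = -3 + b b = -3 + b^{2}$)
$g{\left(-67 \right)} + T = \left(-3 + \left(-67\right)^{2}\right) + 5892 = \left(-3 + 4489\right) + 5892 = 4486 + 5892 = 10378$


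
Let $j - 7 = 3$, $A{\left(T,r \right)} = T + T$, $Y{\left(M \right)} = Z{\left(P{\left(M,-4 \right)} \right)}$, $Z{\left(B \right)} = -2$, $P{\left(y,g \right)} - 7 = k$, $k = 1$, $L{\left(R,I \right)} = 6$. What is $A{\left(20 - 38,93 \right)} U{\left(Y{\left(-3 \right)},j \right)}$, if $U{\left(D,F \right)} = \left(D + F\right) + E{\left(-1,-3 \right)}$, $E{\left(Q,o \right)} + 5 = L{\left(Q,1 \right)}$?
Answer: $-324$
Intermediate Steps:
$E{\left(Q,o \right)} = 1$ ($E{\left(Q,o \right)} = -5 + 6 = 1$)
$P{\left(y,g \right)} = 8$ ($P{\left(y,g \right)} = 7 + 1 = 8$)
$Y{\left(M \right)} = -2$
$A{\left(T,r \right)} = 2 T$
$j = 10$ ($j = 7 + 3 = 10$)
$U{\left(D,F \right)} = 1 + D + F$ ($U{\left(D,F \right)} = \left(D + F\right) + 1 = 1 + D + F$)
$A{\left(20 - 38,93 \right)} U{\left(Y{\left(-3 \right)},j \right)} = 2 \left(20 - 38\right) \left(1 - 2 + 10\right) = 2 \left(-18\right) 9 = \left(-36\right) 9 = -324$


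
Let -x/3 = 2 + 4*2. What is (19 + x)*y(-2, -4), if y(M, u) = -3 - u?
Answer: -11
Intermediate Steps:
x = -30 (x = -3*(2 + 4*2) = -3*(2 + 8) = -3*10 = -30)
(19 + x)*y(-2, -4) = (19 - 30)*(-3 - 1*(-4)) = -11*(-3 + 4) = -11*1 = -11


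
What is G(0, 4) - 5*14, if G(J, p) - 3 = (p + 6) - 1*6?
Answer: -63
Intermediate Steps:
G(J, p) = 3 + p (G(J, p) = 3 + ((p + 6) - 1*6) = 3 + ((6 + p) - 6) = 3 + p)
G(0, 4) - 5*14 = (3 + 4) - 5*14 = 7 - 70 = -63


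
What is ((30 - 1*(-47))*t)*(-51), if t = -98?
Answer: 384846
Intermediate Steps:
((30 - 1*(-47))*t)*(-51) = ((30 - 1*(-47))*(-98))*(-51) = ((30 + 47)*(-98))*(-51) = (77*(-98))*(-51) = -7546*(-51) = 384846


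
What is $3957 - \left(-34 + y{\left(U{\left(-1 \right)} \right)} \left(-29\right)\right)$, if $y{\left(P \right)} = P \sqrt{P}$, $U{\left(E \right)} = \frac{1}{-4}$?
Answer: $3991 - \frac{29 i}{8} \approx 3991.0 - 3.625 i$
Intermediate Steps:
$U{\left(E \right)} = - \frac{1}{4}$
$y{\left(P \right)} = P^{\frac{3}{2}}$
$3957 - \left(-34 + y{\left(U{\left(-1 \right)} \right)} \left(-29\right)\right) = 3957 - \left(-34 + \left(- \frac{1}{4}\right)^{\frac{3}{2}} \left(-29\right)\right) = 3957 - \left(-34 + - \frac{i}{8} \left(-29\right)\right) = 3957 - \left(-34 + \frac{29 i}{8}\right) = 3957 + \left(34 - \frac{29 i}{8}\right) = 3991 - \frac{29 i}{8}$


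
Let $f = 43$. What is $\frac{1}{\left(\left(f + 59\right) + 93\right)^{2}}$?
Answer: $\frac{1}{38025} \approx 2.6298 \cdot 10^{-5}$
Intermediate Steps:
$\frac{1}{\left(\left(f + 59\right) + 93\right)^{2}} = \frac{1}{\left(\left(43 + 59\right) + 93\right)^{2}} = \frac{1}{\left(102 + 93\right)^{2}} = \frac{1}{195^{2}} = \frac{1}{38025}$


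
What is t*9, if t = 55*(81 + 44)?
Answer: 61875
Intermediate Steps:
t = 6875 (t = 55*125 = 6875)
t*9 = 6875*9 = 61875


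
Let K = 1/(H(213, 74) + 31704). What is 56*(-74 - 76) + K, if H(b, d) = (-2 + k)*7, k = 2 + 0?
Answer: -266313599/31704 ≈ -8400.0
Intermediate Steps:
k = 2
H(b, d) = 0 (H(b, d) = (-2 + 2)*7 = 0*7 = 0)
K = 1/31704 (K = 1/(0 + 31704) = 1/31704 ≈ 3.1542e-5)
56*(-74 - 76) + K = 56*(-74 - 76) + 1/31704 = 56*(-150) + 1/31704 = -8400 + 1/31704 = -266313599/31704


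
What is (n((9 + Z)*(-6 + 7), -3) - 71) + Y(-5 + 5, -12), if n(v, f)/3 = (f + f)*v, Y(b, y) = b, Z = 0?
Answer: -233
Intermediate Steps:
n(v, f) = 6*f*v (n(v, f) = 3*((f + f)*v) = 3*((2*f)*v) = 3*(2*f*v) = 6*f*v)
(n((9 + Z)*(-6 + 7), -3) - 71) + Y(-5 + 5, -12) = (6*(-3)*((9 + 0)*(-6 + 7)) - 71) + (-5 + 5) = (6*(-3)*(9*1) - 71) + 0 = (6*(-3)*9 - 71) + 0 = (-162 - 71) + 0 = -233 + 0 = -233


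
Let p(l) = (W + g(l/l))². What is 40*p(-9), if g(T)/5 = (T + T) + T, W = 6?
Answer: 17640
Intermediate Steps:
g(T) = 15*T (g(T) = 5*((T + T) + T) = 5*(2*T + T) = 5*(3*T) = 15*T)
p(l) = 441 (p(l) = (6 + 15*(l/l))² = (6 + 15*1)² = (6 + 15)² = 21² = 441)
40*p(-9) = 40*441 = 17640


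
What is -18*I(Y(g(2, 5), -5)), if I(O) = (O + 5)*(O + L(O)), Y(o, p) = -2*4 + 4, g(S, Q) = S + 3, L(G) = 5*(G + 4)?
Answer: 72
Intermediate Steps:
L(G) = 20 + 5*G (L(G) = 5*(4 + G) = 20 + 5*G)
g(S, Q) = 3 + S
Y(o, p) = -4 (Y(o, p) = -8 + 4 = -4)
I(O) = (5 + O)*(20 + 6*O) (I(O) = (O + 5)*(O + (20 + 5*O)) = (5 + O)*(20 + 6*O))
-18*I(Y(g(2, 5), -5)) = -18*(100 + 6*(-4)² + 50*(-4)) = -18*(100 + 6*16 - 200) = -18*(100 + 96 - 200) = -18*(-4) = 72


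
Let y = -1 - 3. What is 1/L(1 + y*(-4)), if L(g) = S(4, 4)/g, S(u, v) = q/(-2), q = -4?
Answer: 17/2 ≈ 8.5000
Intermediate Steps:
S(u, v) = 2 (S(u, v) = -4/(-2) = -4*(-½) = 2)
y = -4
L(g) = 2/g
1/L(1 + y*(-4)) = 1/(2/(1 - 4*(-4))) = 1/(2/(1 + 16)) = 1/(2/17) = 17/2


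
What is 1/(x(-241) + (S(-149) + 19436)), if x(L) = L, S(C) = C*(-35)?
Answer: 1/24410 ≈ 4.0967e-5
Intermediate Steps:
S(C) = -35*C
1/(x(-241) + (S(-149) + 19436)) = 1/(-241 + (-35*(-149) + 19436)) = 1/(-241 + (5215 + 19436)) = 1/(-241 + 24651) = 1/24410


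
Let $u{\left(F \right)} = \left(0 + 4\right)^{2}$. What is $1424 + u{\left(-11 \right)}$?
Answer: $1440$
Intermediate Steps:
$u{\left(F \right)} = 16$ ($u{\left(F \right)} = 4^{2} = 16$)
$1424 + u{\left(-11 \right)} = 1424 + 16 = 1440$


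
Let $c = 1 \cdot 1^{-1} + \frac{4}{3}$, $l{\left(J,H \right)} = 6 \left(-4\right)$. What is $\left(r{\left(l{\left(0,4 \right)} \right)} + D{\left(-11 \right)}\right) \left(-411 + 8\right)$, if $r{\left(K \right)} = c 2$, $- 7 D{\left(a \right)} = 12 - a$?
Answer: $- \frac{11687}{21} \approx -556.52$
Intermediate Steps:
$D{\left(a \right)} = - \frac{12}{7} + \frac{a}{7}$ ($D{\left(a \right)} = - \frac{12 - a}{7} = - \frac{12}{7} + \frac{a}{7}$)
$l{\left(J,H \right)} = -24$
$c = \frac{7}{3}$ ($c = 1 \cdot 1 + 4 \cdot \frac{1}{3} = 1 + \frac{4}{3} = \frac{7}{3} \approx 2.3333$)
$r{\left(K \right)} = \frac{14}{3}$ ($r{\left(K \right)} = \frac{7}{3} \cdot 2 = \frac{14}{3}$)
$\left(r{\left(l{\left(0,4 \right)} \right)} + D{\left(-11 \right)}\right) \left(-411 + 8\right) = \left(\frac{14}{3} + \left(- \frac{12}{7} + \frac{1}{7} \left(-11\right)\right)\right) \left(-411 + 8\right) = \left(\frac{14}{3} - \frac{23}{7}\right) \left(-403\right) = \frac{29}{21} \left(-403\right) = - \frac{11687}{21}$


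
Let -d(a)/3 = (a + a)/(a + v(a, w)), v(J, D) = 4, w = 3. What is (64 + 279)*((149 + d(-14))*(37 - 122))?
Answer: -4099193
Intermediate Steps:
d(a) = -6*a/(4 + a) (d(a) = -3*(a + a)/(a + 4) = -3*2*a/(4 + a) = -6*a/(4 + a))
(64 + 279)*((149 + d(-14))*(37 - 122)) = (64 + 279)*((149 - 6*(-14)/(4 - 14))*(37 - 122)) = 343*((149 - 6*(-14)/(-10))*(-85)) = 343*((149 - 6*(-14)*(-⅒))*(-85)) = 343*((149 - 42/5)*(-85)) = 343*((703/5)*(-85)) = 343*(-11951) = -4099193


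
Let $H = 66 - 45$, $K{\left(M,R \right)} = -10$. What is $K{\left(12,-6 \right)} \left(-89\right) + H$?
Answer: $911$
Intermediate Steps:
$H = 21$
$K{\left(12,-6 \right)} \left(-89\right) + H = \left(-10\right) \left(-89\right) + 21 = 890 + 21 = 911$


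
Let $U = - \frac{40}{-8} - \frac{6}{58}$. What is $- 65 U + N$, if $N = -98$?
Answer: $- \frac{12072}{29} \approx -416.28$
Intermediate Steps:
$U = \frac{142}{29}$ ($U = \left(-40\right) \left(- \frac{1}{8}\right) - \frac{3}{29} = 5 - \frac{3}{29} = \frac{142}{29} \approx 4.8966$)
$- 65 U + N = \left(-65\right) \frac{142}{29} - 98 = - \frac{9230}{29} - 98 = - \frac{12072}{29}$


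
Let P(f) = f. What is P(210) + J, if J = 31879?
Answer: 32089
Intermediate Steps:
P(210) + J = 210 + 31879 = 32089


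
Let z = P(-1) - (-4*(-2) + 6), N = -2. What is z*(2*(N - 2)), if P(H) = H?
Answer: 120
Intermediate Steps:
z = -15 (z = -1 - (-4*(-2) + 6) = -1 - (8 + 6) = -1 - 1*14 = -1 - 14 = -15)
z*(2*(N - 2)) = -30*(-2 - 2) = -30*(-4) = -15*(-8) = 120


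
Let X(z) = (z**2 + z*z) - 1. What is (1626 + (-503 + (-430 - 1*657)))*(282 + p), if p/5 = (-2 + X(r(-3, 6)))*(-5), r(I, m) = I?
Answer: -3348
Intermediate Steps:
X(z) = -1 + 2*z**2 (X(z) = (z**2 + z**2) - 1 = 2*z**2 - 1 = -1 + 2*z**2)
p = -375 (p = 5*((-2 + (-1 + 2*(-3)**2))*(-5)) = 5*((-2 + (-1 + 2*9))*(-5)) = 5*((-2 + (-1 + 18))*(-5)) = 5*((-2 + 17)*(-5)) = 5*(15*(-5)) = 5*(-75) = -375)
(1626 + (-503 + (-430 - 1*657)))*(282 + p) = (1626 + (-503 + (-430 - 1*657)))*(282 - 375) = (1626 + (-503 + (-430 - 657)))*(-93) = (1626 + (-503 - 1087))*(-93) = (1626 - 1590)*(-93) = 36*(-93) = -3348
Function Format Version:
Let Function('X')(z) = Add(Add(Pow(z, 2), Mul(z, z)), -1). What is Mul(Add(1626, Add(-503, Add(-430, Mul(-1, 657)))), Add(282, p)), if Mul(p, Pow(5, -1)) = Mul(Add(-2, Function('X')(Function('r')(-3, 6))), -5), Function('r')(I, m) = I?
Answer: -3348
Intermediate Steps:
Function('X')(z) = Add(-1, Mul(2, Pow(z, 2))) (Function('X')(z) = Add(Add(Pow(z, 2), Pow(z, 2)), -1) = Add(Mul(2, Pow(z, 2)), -1) = Add(-1, Mul(2, Pow(z, 2))))
p = -375 (p = Mul(5, Mul(Add(-2, Add(-1, Mul(2, Pow(-3, 2)))), -5)) = Mul(5, Mul(Add(-2, Add(-1, Mul(2, 9))), -5)) = Mul(5, Mul(Add(-2, Add(-1, 18)), -5)) = Mul(5, Mul(Add(-2, 17), -5)) = Mul(5, Mul(15, -5)) = Mul(5, -75) = -375)
Mul(Add(1626, Add(-503, Add(-430, Mul(-1, 657)))), Add(282, p)) = Mul(Add(1626, Add(-503, Add(-430, Mul(-1, 657)))), Add(282, -375)) = Mul(Add(1626, Add(-503, Add(-430, -657))), -93) = Mul(Add(1626, Add(-503, -1087)), -93) = Mul(Add(1626, -1590), -93) = Mul(36, -93) = -3348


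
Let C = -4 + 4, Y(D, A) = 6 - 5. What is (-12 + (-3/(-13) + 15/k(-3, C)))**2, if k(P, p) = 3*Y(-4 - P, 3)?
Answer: 7744/169 ≈ 45.823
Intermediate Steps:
Y(D, A) = 1
C = 0
k(P, p) = 3 (k(P, p) = 3*1 = 3)
(-12 + (-3/(-13) + 15/k(-3, C)))**2 = (-12 + (-3/(-13) + 15/3))**2 = (-12 + (-3*(-1/13) + 15*(1/3)))**2 = (-12 + (3/13 + 5))**2 = (-12 + 68/13)**2 = (-88/13)**2 = 7744/169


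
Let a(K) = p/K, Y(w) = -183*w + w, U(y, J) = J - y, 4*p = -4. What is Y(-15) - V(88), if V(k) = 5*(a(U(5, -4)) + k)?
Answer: 20605/9 ≈ 2289.4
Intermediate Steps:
p = -1 (p = (¼)*(-4) = -1)
Y(w) = -182*w
a(K) = -1/K
V(k) = 5/9 + 5*k (V(k) = 5*(-1/(-4 - 1*5) + k) = 5*(-1/(-4 - 5) + k) = 5*(-1/(-9) + k) = 5*(-1*(-⅑) + k) = 5*(⅑ + k) = 5/9 + 5*k)
Y(-15) - V(88) = -182*(-15) - (5/9 + 5*88) = 2730 - (5/9 + 440) = 2730 - 1*3965/9 = 2730 - 3965/9 = 20605/9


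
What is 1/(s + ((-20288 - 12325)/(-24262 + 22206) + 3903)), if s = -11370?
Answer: -2056/15319539 ≈ -0.00013421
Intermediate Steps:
1/(s + ((-20288 - 12325)/(-24262 + 22206) + 3903)) = 1/(-11370 + ((-20288 - 12325)/(-24262 + 22206) + 3903)) = 1/(-11370 + (-32613/(-2056) + 3903)) = 1/(-11370 + (-32613*(-1/2056) + 3903)) = 1/(-11370 + (32613/2056 + 3903)) = 1/(-11370 + 8057181/2056) = 1/(-15319539/2056) = -2056/15319539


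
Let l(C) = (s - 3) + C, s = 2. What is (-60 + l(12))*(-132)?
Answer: 6468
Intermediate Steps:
l(C) = -1 + C (l(C) = (2 - 3) + C = -1 + C)
(-60 + l(12))*(-132) = (-60 + (-1 + 12))*(-132) = (-60 + 11)*(-132) = -49*(-132) = 6468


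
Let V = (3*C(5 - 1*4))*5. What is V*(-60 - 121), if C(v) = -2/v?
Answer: 5430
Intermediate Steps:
V = -30 (V = (3*(-2/(5 - 1*4)))*5 = (3*(-2/(5 - 4)))*5 = (3*(-2/1))*5 = (3*(-2*1))*5 = (3*(-2))*5 = -6*5 = -30)
V*(-60 - 121) = -30*(-60 - 121) = -30*(-181) = 5430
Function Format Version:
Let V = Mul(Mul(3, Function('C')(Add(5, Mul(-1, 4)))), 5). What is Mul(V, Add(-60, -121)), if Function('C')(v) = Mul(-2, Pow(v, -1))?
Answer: 5430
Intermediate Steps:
V = -30 (V = Mul(Mul(3, Mul(-2, Pow(Add(5, Mul(-1, 4)), -1))), 5) = Mul(Mul(3, Mul(-2, Pow(Add(5, -4), -1))), 5) = Mul(Mul(3, Mul(-2, Pow(1, -1))), 5) = Mul(Mul(3, Mul(-2, 1)), 5) = Mul(Mul(3, -2), 5) = Mul(-6, 5) = -30)
Mul(V, Add(-60, -121)) = Mul(-30, Add(-60, -121)) = Mul(-30, -181) = 5430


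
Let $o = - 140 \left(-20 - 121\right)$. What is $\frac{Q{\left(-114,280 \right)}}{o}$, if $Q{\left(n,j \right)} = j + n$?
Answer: $\frac{83}{9870} \approx 0.0084093$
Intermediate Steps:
$o = 19740$ ($o = \left(-140\right) \left(-141\right) = 19740$)
$\frac{Q{\left(-114,280 \right)}}{o} = \frac{280 - 114}{19740} = 166 \cdot \frac{1}{19740} = \frac{83}{9870}$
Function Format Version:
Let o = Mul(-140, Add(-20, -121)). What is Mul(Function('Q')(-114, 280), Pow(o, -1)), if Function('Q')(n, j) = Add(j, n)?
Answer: Rational(83, 9870) ≈ 0.0084093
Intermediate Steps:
o = 19740 (o = Mul(-140, -141) = 19740)
Mul(Function('Q')(-114, 280), Pow(o, -1)) = Mul(Add(280, -114), Pow(19740, -1)) = Mul(166, Rational(1, 19740)) = Rational(83, 9870)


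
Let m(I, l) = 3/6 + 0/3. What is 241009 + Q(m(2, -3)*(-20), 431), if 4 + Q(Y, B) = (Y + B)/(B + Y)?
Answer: 241006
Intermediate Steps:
m(I, l) = 1/2 (m(I, l) = 3*(1/6) + 0*(1/3) = 1/2 + 0 = 1/2)
Q(Y, B) = -3 (Q(Y, B) = -4 + (Y + B)/(B + Y) = -4 + (B + Y)/(B + Y) = -4 + 1 = -3)
241009 + Q(m(2, -3)*(-20), 431) = 241009 - 3 = 241006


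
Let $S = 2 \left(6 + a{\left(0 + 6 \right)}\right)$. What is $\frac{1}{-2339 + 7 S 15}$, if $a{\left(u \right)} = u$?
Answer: $\frac{1}{181} \approx 0.0055249$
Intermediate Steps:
$S = 24$ ($S = 2 \left(6 + \left(0 + 6\right)\right) = 2 \left(6 + 6\right) = 2 \cdot 12 = 24$)
$\frac{1}{-2339 + 7 S 15} = \frac{1}{-2339 + 7 \cdot 24 \cdot 15} = \frac{1}{-2339 + 168 \cdot 15} = \frac{1}{-2339 + 2520} = \frac{1}{181}$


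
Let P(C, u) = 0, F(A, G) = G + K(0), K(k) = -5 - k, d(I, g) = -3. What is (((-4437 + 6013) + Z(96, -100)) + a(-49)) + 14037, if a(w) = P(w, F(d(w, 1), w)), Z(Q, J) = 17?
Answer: 15630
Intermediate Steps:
F(A, G) = -5 + G (F(A, G) = G + (-5 - 1*0) = G + (-5 + 0) = G - 5 = -5 + G)
a(w) = 0
(((-4437 + 6013) + Z(96, -100)) + a(-49)) + 14037 = (((-4437 + 6013) + 17) + 0) + 14037 = ((1576 + 17) + 0) + 14037 = (1593 + 0) + 14037 = 1593 + 14037 = 15630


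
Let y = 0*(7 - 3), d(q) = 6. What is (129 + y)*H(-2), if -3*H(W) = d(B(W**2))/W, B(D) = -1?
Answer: 129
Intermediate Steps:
y = 0 (y = 0*4 = 0)
H(W) = -2/W
(129 + y)*H(-2) = (129 + 0)*(-2/(-2)) = 129*(-2*(-1/2)) = 129*1 = 129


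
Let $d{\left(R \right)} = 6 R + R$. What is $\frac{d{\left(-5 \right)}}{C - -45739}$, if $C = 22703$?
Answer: $- \frac{35}{68442} \approx -0.00051138$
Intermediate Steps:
$d{\left(R \right)} = 7 R$
$\frac{d{\left(-5 \right)}}{C - -45739} = \frac{7 \left(-5\right)}{22703 - -45739} = - \frac{35}{22703 + 45739} = - \frac{35}{68442}$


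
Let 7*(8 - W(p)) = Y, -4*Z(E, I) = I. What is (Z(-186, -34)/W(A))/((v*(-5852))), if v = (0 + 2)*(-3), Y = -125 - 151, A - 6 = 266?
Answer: 17/3330624 ≈ 5.1041e-6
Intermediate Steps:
A = 272 (A = 6 + 266 = 272)
Y = -276
Z(E, I) = -I/4
W(p) = 332/7 (W(p) = 8 - 1/7*(-276) = 8 + 276/7 = 332/7)
v = -6 (v = 2*(-3) = -6)
(Z(-186, -34)/W(A))/((v*(-5852))) = ((-1/4*(-34))/(332/7))/((-6*(-5852))) = ((17/2)*(7/332))/35112 = (119/664)*(1/35112) = 17/3330624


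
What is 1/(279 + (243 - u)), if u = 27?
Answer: 1/495 ≈ 0.0020202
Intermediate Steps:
1/(279 + (243 - u)) = 1/(279 + (243 - 1*27)) = 1/(279 + (243 - 27)) = 1/(279 + 216) = 1/495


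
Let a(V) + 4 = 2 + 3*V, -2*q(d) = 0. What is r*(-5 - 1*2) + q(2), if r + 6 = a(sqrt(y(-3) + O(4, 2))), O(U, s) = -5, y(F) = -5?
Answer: 56 - 21*I*sqrt(10) ≈ 56.0 - 66.408*I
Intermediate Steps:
q(d) = 0 (q(d) = -1/2*0 = 0)
a(V) = -2 + 3*V (a(V) = -4 + (2 + 3*V) = -2 + 3*V)
r = -8 + 3*I*sqrt(10) (r = -6 + (-2 + 3*sqrt(-5 - 5)) = -6 + (-2 + 3*sqrt(-10)) = -6 + (-2 + 3*(I*sqrt(10))) = -6 + (-2 + 3*I*sqrt(10)) = -8 + 3*I*sqrt(10) ≈ -8.0 + 9.4868*I)
r*(-5 - 1*2) + q(2) = (-8 + 3*I*sqrt(10))*(-5 - 1*2) + 0 = (-8 + 3*I*sqrt(10))*(-5 - 2) + 0 = (-8 + 3*I*sqrt(10))*(-7) + 0 = (56 - 21*I*sqrt(10)) + 0 = 56 - 21*I*sqrt(10)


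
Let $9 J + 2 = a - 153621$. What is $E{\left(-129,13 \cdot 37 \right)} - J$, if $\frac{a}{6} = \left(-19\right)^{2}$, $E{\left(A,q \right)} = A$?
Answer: $\frac{150296}{9} \approx 16700.0$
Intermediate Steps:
$a = 2166$ ($a = 6 \left(-19\right)^{2} = 6 \cdot 361 = 2166$)
$J = - \frac{151457}{9}$ ($J = - \frac{2}{9} + \frac{2166 - 153621}{9} = - \frac{2}{9} + \frac{1}{9} \left(-151455\right) = - \frac{2}{9} - \frac{50485}{3} = - \frac{151457}{9} \approx -16829.0$)
$E{\left(-129,13 \cdot 37 \right)} - J = -129 - - \frac{151457}{9} = -129 + \frac{151457}{9} = \frac{150296}{9}$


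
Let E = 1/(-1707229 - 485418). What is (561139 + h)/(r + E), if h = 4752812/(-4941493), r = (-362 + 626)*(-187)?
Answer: -6079902475689231605/534899801828645821 ≈ -11.366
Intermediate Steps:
r = -49368 (r = 264*(-187) = -49368)
h = -4752812/4941493 (h = 4752812*(-1/4941493) = -4752812/4941493 ≈ -0.96182)
E = -1/2192647 (E = 1/(-2192647) = -1/2192647 ≈ -4.5607e-7)
(561139 + h)/(r + E) = (561139 - 4752812/4941493)/(-49368 - 1/2192647) = 2772859687715/(4941493*(-108246597097/2192647)) = (2772859687715/4941493)*(-2192647/108246597097) = -6079902475689231605/534899801828645821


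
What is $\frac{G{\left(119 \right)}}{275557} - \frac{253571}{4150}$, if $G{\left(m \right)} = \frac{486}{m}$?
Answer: $- \frac{8314916404693}{136083824450} \approx -61.101$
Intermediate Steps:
$\frac{G{\left(119 \right)}}{275557} - \frac{253571}{4150} = \frac{486 \cdot \frac{1}{119}}{275557} - \frac{253571}{4150} = 486 \cdot \frac{1}{119} \cdot \frac{1}{275557} - \frac{253571}{4150} = \frac{486}{119} \cdot \frac{1}{275557} - \frac{253571}{4150} = \frac{486}{32791283} - \frac{253571}{4150} = - \frac{8314916404693}{136083824450}$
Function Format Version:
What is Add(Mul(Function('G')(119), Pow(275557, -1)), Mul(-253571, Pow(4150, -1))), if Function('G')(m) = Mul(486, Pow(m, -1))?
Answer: Rational(-8314916404693, 136083824450) ≈ -61.101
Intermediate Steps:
Add(Mul(Function('G')(119), Pow(275557, -1)), Mul(-253571, Pow(4150, -1))) = Add(Mul(Mul(486, Pow(119, -1)), Pow(275557, -1)), Mul(-253571, Pow(4150, -1))) = Add(Mul(Mul(486, Rational(1, 119)), Rational(1, 275557)), Mul(-253571, Rational(1, 4150))) = Add(Mul(Rational(486, 119), Rational(1, 275557)), Rational(-253571, 4150)) = Add(Rational(486, 32791283), Rational(-253571, 4150)) = Rational(-8314916404693, 136083824450)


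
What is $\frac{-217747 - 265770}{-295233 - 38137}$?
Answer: $\frac{483517}{333370} \approx 1.4504$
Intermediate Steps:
$\frac{-217747 - 265770}{-295233 - 38137} = - \frac{483517}{-333370} = \left(-483517\right) \left(- \frac{1}{333370}\right) = \frac{483517}{333370}$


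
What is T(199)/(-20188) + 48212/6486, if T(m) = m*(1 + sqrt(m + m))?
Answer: 486006571/65469684 - 199*sqrt(398)/20188 ≈ 7.2267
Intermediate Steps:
T(m) = m*(1 + sqrt(2)*sqrt(m)) (T(m) = m*(1 + sqrt(2*m)) = m*(1 + sqrt(2)*sqrt(m)))
T(199)/(-20188) + 48212/6486 = (199 + sqrt(2)*199**(3/2))/(-20188) + 48212/6486 = (199 + sqrt(2)*(199*sqrt(199)))*(-1/20188) + 48212*(1/6486) = (199 + 199*sqrt(398))*(-1/20188) + 24106/3243 = (-199/20188 - 199*sqrt(398)/20188) + 24106/3243 = 486006571/65469684 - 199*sqrt(398)/20188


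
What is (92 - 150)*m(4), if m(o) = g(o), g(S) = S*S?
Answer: -928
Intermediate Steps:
g(S) = S**2
m(o) = o**2
(92 - 150)*m(4) = (92 - 150)*4**2 = -58*16 = -928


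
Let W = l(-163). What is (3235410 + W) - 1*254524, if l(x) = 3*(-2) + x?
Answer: 2980717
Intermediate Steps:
l(x) = -6 + x
W = -169 (W = -6 - 163 = -169)
(3235410 + W) - 1*254524 = (3235410 - 169) - 1*254524 = 3235241 - 254524 = 2980717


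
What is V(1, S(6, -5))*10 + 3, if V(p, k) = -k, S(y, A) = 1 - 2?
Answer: 13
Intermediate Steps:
S(y, A) = -1
V(1, S(6, -5))*10 + 3 = -1*(-1)*10 + 3 = 1*10 + 3 = 10 + 3 = 13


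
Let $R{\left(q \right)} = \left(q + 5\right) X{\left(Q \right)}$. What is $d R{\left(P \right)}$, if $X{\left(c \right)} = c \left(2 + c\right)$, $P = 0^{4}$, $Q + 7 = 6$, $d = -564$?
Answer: $2820$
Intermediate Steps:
$Q = -1$ ($Q = -7 + 6 = -1$)
$P = 0$
$R{\left(q \right)} = -5 - q$ ($R{\left(q \right)} = \left(q + 5\right) \left(- (2 - 1)\right) = \left(5 + q\right) \left(\left(-1\right) 1\right) = \left(5 + q\right) \left(-1\right) = -5 - q$)
$d R{\left(P \right)} = - 564 \left(-5 - 0\right) = - 564 \left(-5 + 0\right) = \left(-564\right) \left(-5\right) = 2820$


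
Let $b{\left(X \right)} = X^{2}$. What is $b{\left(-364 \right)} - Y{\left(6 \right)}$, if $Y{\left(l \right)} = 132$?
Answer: $132364$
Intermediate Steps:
$b{\left(-364 \right)} - Y{\left(6 \right)} = \left(-364\right)^{2} - 132 = 132496 - 132 = 132364$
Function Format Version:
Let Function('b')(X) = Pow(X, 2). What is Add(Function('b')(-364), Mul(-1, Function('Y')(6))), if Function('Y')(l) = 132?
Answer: 132364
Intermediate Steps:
Add(Function('b')(-364), Mul(-1, Function('Y')(6))) = Add(Pow(-364, 2), Mul(-1, 132)) = Add(132496, -132) = 132364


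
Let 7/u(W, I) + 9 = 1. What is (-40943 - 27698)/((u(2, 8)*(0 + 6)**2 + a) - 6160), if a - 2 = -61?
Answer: 137282/12501 ≈ 10.982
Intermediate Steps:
a = -59 (a = 2 - 61 = -59)
u(W, I) = -7/8 (u(W, I) = 7/(-9 + 1) = 7/(-8) = 7*(-1/8) = -7/8)
(-40943 - 27698)/((u(2, 8)*(0 + 6)**2 + a) - 6160) = (-40943 - 27698)/((-7*(0 + 6)**2/8 - 59) - 6160) = -68641/((-7/8*6**2 - 59) - 6160) = -68641/((-7/8*36 - 59) - 6160) = -68641/((-63/2 - 59) - 6160) = -68641/(-181/2 - 6160) = -68641/(-12501/2) = -68641*(-2/12501) = 137282/12501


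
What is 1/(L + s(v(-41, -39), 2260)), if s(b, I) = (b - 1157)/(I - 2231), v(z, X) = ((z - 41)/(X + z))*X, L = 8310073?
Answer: 40/332401269 ≈ 1.2034e-7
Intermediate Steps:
v(z, X) = X*(-41 + z)/(X + z) (v(z, X) = ((-41 + z)/(X + z))*X = X*(-41 + z)/(X + z))
s(b, I) = (-1157 + b)/(-2231 + I)
1/(L + s(v(-41, -39), 2260)) = 1/(8310073 + (-1157 - 39*(-41 - 41)/(-39 - 41))/(-2231 + 2260)) = 1/(8310073 + (-1157 - 39*(-82)/(-80))/29) = 1/(8310073 + (-1157 - 39*(-1/80)*(-82))/29) = 1/(8310073 + (-1157 - 1599/40)/29) = 1/(8310073 + (1/29)*(-47879/40)) = 1/(8310073 - 1651/40) = 1/(332401269/40) = 40/332401269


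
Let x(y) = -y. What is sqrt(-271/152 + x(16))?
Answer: I*sqrt(102714)/76 ≈ 4.217*I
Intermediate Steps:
sqrt(-271/152 + x(16)) = sqrt(-271/152 - 1*16) = sqrt(-271*1/152 - 16) = sqrt(-271/152 - 16) = sqrt(-2703/152) = I*sqrt(102714)/76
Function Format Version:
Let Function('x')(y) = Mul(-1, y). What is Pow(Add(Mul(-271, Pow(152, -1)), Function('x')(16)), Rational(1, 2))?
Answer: Mul(Rational(1, 76), I, Pow(102714, Rational(1, 2))) ≈ Mul(4.2170, I)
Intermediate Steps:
Pow(Add(Mul(-271, Pow(152, -1)), Function('x')(16)), Rational(1, 2)) = Pow(Add(Mul(-271, Pow(152, -1)), Mul(-1, 16)), Rational(1, 2)) = Pow(Add(Mul(-271, Rational(1, 152)), -16), Rational(1, 2)) = Pow(Add(Rational(-271, 152), -16), Rational(1, 2)) = Pow(Rational(-2703, 152), Rational(1, 2)) = Mul(Rational(1, 76), I, Pow(102714, Rational(1, 2)))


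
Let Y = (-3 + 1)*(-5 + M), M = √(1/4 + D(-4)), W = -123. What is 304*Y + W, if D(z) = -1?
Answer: 2917 - 304*I*√3 ≈ 2917.0 - 526.54*I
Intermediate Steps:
M = I*√3/2 (M = √(1/4 - 1) = √(¼ - 1) = √(-¾) = I*√3/2 ≈ 0.86602*I)
Y = 10 - I*√3 (Y = (-3 + 1)*(-5 + I*√3/2) = -2*(-5 + I*√3/2) = 10 - I*√3 ≈ 10.0 - 1.732*I)
304*Y + W = 304*(10 - I*√3) - 123 = (3040 - 304*I*√3) - 123 = 2917 - 304*I*√3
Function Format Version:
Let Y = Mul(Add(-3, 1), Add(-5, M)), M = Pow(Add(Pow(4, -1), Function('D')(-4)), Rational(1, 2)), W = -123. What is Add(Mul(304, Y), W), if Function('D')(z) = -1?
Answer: Add(2917, Mul(-304, I, Pow(3, Rational(1, 2)))) ≈ Add(2917.0, Mul(-526.54, I))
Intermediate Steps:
M = Mul(Rational(1, 2), I, Pow(3, Rational(1, 2))) (M = Pow(Add(Pow(4, -1), -1), Rational(1, 2)) = Pow(Add(Rational(1, 4), -1), Rational(1, 2)) = Pow(Rational(-3, 4), Rational(1, 2)) = Mul(Rational(1, 2), I, Pow(3, Rational(1, 2))) ≈ Mul(0.86602, I))
Y = Add(10, Mul(-1, I, Pow(3, Rational(1, 2)))) (Y = Mul(Add(-3, 1), Add(-5, Mul(Rational(1, 2), I, Pow(3, Rational(1, 2))))) = Mul(-2, Add(-5, Mul(Rational(1, 2), I, Pow(3, Rational(1, 2))))) = Add(10, Mul(-1, I, Pow(3, Rational(1, 2)))) ≈ Add(10.000, Mul(-1.7320, I)))
Add(Mul(304, Y), W) = Add(Mul(304, Add(10, Mul(-1, I, Pow(3, Rational(1, 2))))), -123) = Add(Add(3040, Mul(-304, I, Pow(3, Rational(1, 2)))), -123) = Add(2917, Mul(-304, I, Pow(3, Rational(1, 2))))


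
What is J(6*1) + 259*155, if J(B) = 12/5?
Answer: 200737/5 ≈ 40147.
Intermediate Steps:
J(B) = 12/5 (J(B) = 12*(1/5) = 12/5)
J(6*1) + 259*155 = 12/5 + 259*155 = 12/5 + 40145 = 200737/5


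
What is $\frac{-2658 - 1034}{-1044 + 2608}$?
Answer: $- \frac{923}{391} \approx -2.3606$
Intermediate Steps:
$\frac{-2658 - 1034}{-1044 + 2608} = - \frac{3692}{1564} = \left(-3692\right) \frac{1}{1564} = - \frac{923}{391}$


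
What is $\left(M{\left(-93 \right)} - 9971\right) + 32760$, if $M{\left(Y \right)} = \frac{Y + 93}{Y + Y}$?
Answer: $22789$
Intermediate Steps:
$M{\left(Y \right)} = \frac{93 + Y}{2 Y}$
$\left(M{\left(-93 \right)} - 9971\right) + 32760 = \left(\frac{93 - 93}{2 \left(-93\right)} - 9971\right) + 32760 = \left(\frac{1}{2} \left(- \frac{1}{93}\right) 0 - 9971\right) + 32760 = \left(0 - 9971\right) + 32760 = -9971 + 32760 = 22789$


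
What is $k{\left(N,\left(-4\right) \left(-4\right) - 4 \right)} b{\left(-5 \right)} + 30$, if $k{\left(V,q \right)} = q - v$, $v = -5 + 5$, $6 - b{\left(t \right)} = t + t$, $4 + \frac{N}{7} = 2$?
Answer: $222$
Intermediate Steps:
$N = -14$ ($N = -28 + 7 \cdot 2 = -28 + 14 = -14$)
$b{\left(t \right)} = 6 - 2 t$ ($b{\left(t \right)} = 6 - \left(t + t\right) = 6 - 2 t$)
$v = 0$
$k{\left(V,q \right)} = q$ ($k{\left(V,q \right)} = q - 0 = q + 0 = q$)
$k{\left(N,\left(-4\right) \left(-4\right) - 4 \right)} b{\left(-5 \right)} + 30 = \left(\left(-4\right) \left(-4\right) - 4\right) \left(6 - -10\right) + 30 = \left(16 - 4\right) \left(6 + 10\right) + 30 = 12 \cdot 16 + 30 = 192 + 30 = 222$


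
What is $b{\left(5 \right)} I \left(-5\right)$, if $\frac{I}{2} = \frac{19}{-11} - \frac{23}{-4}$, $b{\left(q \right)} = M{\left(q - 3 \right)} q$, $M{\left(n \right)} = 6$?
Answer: $- \frac{13275}{11} \approx -1206.8$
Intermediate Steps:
$b{\left(q \right)} = 6 q$
$I = \frac{177}{22}$ ($I = 2 \left(\frac{19}{-11} - \frac{23}{-4}\right) = 2 \left(19 \left(- \frac{1}{11}\right) - - \frac{23}{4}\right) = 2 \left(- \frac{19}{11} + \frac{23}{4}\right) = 2 \cdot \frac{177}{44} = \frac{177}{22} \approx 8.0455$)
$b{\left(5 \right)} I \left(-5\right) = 6 \cdot 5 \cdot \frac{177}{22} \left(-5\right) = 30 \cdot \frac{177}{22} \left(-5\right) = \frac{2655}{11} \left(-5\right) = - \frac{13275}{11}$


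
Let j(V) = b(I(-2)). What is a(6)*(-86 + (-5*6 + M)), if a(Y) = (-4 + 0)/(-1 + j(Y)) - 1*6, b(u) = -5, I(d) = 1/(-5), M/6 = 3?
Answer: 1568/3 ≈ 522.67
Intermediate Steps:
M = 18 (M = 6*3 = 18)
I(d) = -⅕
j(V) = -5
a(Y) = -16/3 (a(Y) = (-4 + 0)/(-1 - 5) - 1*6 = -4/(-6) - 6 = -4*(-⅙) - 6 = ⅔ - 6 = -16/3)
a(6)*(-86 + (-5*6 + M)) = -16*(-86 + (-5*6 + 18))/3 = -16*(-86 + (-30 + 18))/3 = -16*(-86 - 12)/3 = -16/3*(-98) = 1568/3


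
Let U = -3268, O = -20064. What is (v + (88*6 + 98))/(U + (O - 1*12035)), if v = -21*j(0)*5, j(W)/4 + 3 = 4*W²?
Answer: -1886/35367 ≈ -0.053327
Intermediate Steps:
j(W) = -12 + 16*W² (j(W) = -12 + 4*(4*W²) = -12 + 16*W²)
v = 1260 (v = -21*(-12 + 16*0²)*5 = -21*(-12 + 16*0)*5 = -21*(-12 + 0)*5 = -21*(-12)*5 = 252*5 = 1260)
(v + (88*6 + 98))/(U + (O - 1*12035)) = (1260 + (88*6 + 98))/(-3268 + (-20064 - 1*12035)) = (1260 + (528 + 98))/(-3268 + (-20064 - 12035)) = (1260 + 626)/(-3268 - 32099) = 1886/(-35367) = 1886*(-1/35367) = -1886/35367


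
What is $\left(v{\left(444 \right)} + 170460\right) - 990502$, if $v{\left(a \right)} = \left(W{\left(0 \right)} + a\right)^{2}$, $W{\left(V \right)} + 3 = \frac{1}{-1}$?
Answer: $-626442$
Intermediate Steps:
$W{\left(V \right)} = -4$ ($W{\left(V \right)} = -3 + \frac{1}{-1} = -3 - 1 = -4$)
$v{\left(a \right)} = \left(-4 + a\right)^{2}$
$\left(v{\left(444 \right)} + 170460\right) - 990502 = \left(\left(-4 + 444\right)^{2} + 170460\right) - 990502 = \left(440^{2} + 170460\right) - 990502 = \left(193600 + 170460\right) - 990502 = 364060 - 990502 = -626442$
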